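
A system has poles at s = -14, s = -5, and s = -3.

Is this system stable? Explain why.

All poles are in the left half-plane. System is stable.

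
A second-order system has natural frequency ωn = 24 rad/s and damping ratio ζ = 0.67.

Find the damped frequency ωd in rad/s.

ωd = ωn√(1 - ζ²) = 24√(1 - 0.67²) = 17.82 rad/s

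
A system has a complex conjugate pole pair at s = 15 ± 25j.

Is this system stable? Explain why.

Real part of poles is 15 (> 0, right half-plane). Unstable.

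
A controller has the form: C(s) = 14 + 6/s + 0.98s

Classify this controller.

This is a Proportional-Integral-Derivative (PID) controller.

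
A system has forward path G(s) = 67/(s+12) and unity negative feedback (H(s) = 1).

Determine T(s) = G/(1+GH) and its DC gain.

T(s) = G/(1+GH) = [67/(s+12)] / [1 + 67/(s+12)] = 67/(s+12+67) = 67/(s+79). DC gain = 67/79 = 0.8481.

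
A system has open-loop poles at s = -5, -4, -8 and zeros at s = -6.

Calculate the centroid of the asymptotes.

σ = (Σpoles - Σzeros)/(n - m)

σ = (Σpoles - Σzeros)/(n - m) = (-17 - (-6))/(3 - 1) = -11/2 = -5.5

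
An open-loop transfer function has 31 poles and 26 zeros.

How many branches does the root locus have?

Root locus has n branches where n = number of poles = 31.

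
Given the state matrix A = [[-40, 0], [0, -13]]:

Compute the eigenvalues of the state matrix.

For diagonal matrix, eigenvalues are diagonal entries: λ₁ = -40, λ₂ = -13.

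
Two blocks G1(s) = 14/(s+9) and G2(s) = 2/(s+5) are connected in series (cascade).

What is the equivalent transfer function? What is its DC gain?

Series: multiply transfer functions. G_eq = 14/(s+9) × 2/(s+5) = 28/((s+9)(s+5)). DC gain = 28/(9×5) = 0.6222.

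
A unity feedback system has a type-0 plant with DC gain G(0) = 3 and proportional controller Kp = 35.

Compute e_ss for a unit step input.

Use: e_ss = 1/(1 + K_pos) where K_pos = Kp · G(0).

K_pos = Kp · G(0) = 35 × 3 = 105. e_ss = 1/(1 + 105) = 0.0094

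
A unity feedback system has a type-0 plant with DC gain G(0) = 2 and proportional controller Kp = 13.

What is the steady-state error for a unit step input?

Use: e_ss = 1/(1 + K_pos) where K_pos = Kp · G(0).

K_pos = Kp · G(0) = 13 × 2 = 26. e_ss = 1/(1 + 26) = 0.0370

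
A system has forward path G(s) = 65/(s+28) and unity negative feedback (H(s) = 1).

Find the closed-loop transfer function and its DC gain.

T(s) = G/(1+GH) = [65/(s+28)] / [1 + 65/(s+28)] = 65/(s+28+65) = 65/(s+93). DC gain = 65/93 = 0.6989.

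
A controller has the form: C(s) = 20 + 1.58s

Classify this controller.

This is a Proportional-Derivative (PD) controller.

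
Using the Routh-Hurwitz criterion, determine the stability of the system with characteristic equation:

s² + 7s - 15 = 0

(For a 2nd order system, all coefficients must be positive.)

Coefficients: 1, 7, -15. c=-15 not positive, so system is unstable.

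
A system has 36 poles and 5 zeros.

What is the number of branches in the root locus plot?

Root locus has n branches where n = number of poles = 36.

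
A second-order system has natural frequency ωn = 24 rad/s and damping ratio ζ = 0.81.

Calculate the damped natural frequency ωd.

ωd = ωn√(1 - ζ²) = 24√(1 - 0.81²) = 14.07 rad/s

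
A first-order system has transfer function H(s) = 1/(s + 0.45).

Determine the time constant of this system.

For H(s) = 1/(s + 1/τ), the pole is at -1/τ = -0.45, so τ = 1/0.45 = 2.2222 s.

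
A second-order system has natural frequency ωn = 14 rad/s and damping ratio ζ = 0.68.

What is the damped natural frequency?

ωd = ωn√(1 - ζ²) = 14√(1 - 0.68²) = 10.26 rad/s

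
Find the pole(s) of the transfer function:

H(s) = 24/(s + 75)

Pole is where denominator = 0: s + 75 = 0, so s = -75.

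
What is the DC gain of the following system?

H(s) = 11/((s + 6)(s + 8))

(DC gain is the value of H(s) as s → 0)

DC gain = H(0) = 11/(6 × 8) = 11/48 = 0.2292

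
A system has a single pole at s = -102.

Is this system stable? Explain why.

Pole at s = -102 is in the left half-plane. Stable.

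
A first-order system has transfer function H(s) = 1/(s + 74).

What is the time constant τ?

For H(s) = 1/(s + 1/τ), the pole is at -1/τ = -74, so τ = 1/74 = 0.0135 s.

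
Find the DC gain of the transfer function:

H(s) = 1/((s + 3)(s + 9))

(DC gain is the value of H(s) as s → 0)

DC gain = H(0) = 1/(3 × 9) = 1/27 = 0.0370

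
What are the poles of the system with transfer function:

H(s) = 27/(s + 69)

Pole is where denominator = 0: s + 69 = 0, so s = -69.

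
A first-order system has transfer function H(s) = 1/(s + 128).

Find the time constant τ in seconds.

For H(s) = 1/(s + 1/τ), the pole is at -1/τ = -128, so τ = 1/128 = 0.0078125 s.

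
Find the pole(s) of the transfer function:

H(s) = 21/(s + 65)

Pole is where denominator = 0: s + 65 = 0, so s = -65.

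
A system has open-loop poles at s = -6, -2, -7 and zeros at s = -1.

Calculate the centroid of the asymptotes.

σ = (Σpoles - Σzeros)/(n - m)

σ = (Σpoles - Σzeros)/(n - m) = (-15 - (-1))/(3 - 1) = -14/2 = -7.0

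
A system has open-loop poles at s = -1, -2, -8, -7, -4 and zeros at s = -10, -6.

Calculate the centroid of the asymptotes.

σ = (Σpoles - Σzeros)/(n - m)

σ = (Σpoles - Σzeros)/(n - m) = (-22 - (-16))/(5 - 2) = -6/3 = -2.0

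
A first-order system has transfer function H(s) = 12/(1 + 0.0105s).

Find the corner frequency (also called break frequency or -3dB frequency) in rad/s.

Corner frequency = 1/τ = 1/0.0105 = 95.238 rad/s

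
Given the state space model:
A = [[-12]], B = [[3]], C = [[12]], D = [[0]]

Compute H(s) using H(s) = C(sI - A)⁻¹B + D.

(sI - A)⁻¹ = 1/(s + 12). H(s) = 12 × 3/(s + 12) + 0 = 36/(s + 12).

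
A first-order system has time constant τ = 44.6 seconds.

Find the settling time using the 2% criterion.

For first-order system, 2% settling time ≈ 4τ = 4 × 44.6 = 178.4 s.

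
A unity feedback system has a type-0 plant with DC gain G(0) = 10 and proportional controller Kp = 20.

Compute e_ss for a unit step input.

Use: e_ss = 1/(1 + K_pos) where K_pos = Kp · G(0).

K_pos = Kp · G(0) = 20 × 10 = 200. e_ss = 1/(1 + 200) = 0.0050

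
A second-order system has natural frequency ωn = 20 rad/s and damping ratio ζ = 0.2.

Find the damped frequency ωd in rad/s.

ωd = ωn√(1 - ζ²) = 20√(1 - 0.2²) = 19.6 rad/s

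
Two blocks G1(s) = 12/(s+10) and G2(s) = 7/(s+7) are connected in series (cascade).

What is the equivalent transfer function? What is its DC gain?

Series: multiply transfer functions. G_eq = 12/(s+10) × 7/(s+7) = 84/((s+10)(s+7)). DC gain = 84/(10×7) = 1.2.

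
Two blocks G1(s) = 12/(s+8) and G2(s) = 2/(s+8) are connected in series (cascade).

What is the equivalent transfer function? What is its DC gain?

Series: multiply transfer functions. G_eq = 12/(s+8) × 2/(s+8) = 24/((s+8)(s+8)). DC gain = 24/(8×8) = 0.375.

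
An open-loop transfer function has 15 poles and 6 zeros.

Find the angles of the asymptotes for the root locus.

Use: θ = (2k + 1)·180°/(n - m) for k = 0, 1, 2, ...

n - m = 15 - 6 = 9. Angles: θk = (2k + 1)·180°/9 = 20°, 60°, 100°, 140°, 180°, 220°, 260°, 300°, 340°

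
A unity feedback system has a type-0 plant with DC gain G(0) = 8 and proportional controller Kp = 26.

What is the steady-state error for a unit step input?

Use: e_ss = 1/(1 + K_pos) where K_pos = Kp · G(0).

K_pos = Kp · G(0) = 26 × 8 = 208. e_ss = 1/(1 + 208) = 0.0048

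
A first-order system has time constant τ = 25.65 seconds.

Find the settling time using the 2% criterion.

For first-order system, 2% settling time ≈ 4τ = 4 × 25.65 = 102.6 s.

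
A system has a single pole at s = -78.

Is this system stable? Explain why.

Pole at s = -78 is in the left half-plane. Stable.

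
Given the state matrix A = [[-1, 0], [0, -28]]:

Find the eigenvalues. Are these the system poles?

For diagonal matrix, eigenvalues are diagonal entries: λ₁ = -1, λ₂ = -28. Eigenvalues of A = system poles.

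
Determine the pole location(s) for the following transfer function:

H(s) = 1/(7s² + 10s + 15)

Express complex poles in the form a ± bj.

Discriminant = 10² - 4×7×15 = 100 - 420 = -320 < 0, so the poles are a complex conjugate pair s = (-10 ± j√320)/(2×7). Real part = -10/(2×7) = -10/14 ≈ -0.7143; imaginary part = ±√320/(2×7) ≈ 1.2778. Poles: s = -0.7143 ± 1.2778j.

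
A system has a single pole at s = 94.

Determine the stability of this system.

Pole at s = 94 is in the right half-plane. Unstable.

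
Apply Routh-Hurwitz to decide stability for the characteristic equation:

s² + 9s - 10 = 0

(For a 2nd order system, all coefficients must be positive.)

Coefficients: 1, 9, -10. c=-10 not positive, so system is unstable.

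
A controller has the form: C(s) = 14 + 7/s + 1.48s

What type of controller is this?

This is a Proportional-Integral-Derivative (PID) controller.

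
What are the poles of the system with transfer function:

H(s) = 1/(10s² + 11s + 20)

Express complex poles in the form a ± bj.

Discriminant = 11² - 4×10×20 = 121 - 800 = -679 < 0, so the poles are a complex conjugate pair s = (-11 ± j√679)/(2×10). Real part = -11/(2×10) = -11/20 = -0.55; imaginary part = ±√679/(2×10) ≈ 1.3029. Poles: s = -0.55 ± 1.3029j.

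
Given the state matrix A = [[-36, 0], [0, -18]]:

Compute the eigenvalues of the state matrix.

For diagonal matrix, eigenvalues are diagonal entries: λ₁ = -36, λ₂ = -18.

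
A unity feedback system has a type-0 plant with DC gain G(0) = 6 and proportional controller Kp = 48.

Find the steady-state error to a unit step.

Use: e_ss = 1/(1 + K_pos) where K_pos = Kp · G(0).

K_pos = Kp · G(0) = 48 × 6 = 288. e_ss = 1/(1 + 288) = 0.0035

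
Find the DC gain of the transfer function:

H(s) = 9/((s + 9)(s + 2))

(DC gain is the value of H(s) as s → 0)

DC gain = H(0) = 9/(9 × 2) = 9/18 = 0.5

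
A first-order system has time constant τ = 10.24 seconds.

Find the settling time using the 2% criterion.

For first-order system, 2% settling time ≈ 4τ = 4 × 10.24 = 40.96 s.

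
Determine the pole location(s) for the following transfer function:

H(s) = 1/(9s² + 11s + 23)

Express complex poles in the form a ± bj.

Discriminant = 11² - 4×9×23 = 121 - 828 = -707 < 0, so the poles are a complex conjugate pair s = (-11 ± j√707)/(2×9). Real part = -11/(2×9) = -11/18 ≈ -0.6111; imaginary part = ±√707/(2×9) ≈ 1.4772. Poles: s = -0.6111 ± 1.4772j.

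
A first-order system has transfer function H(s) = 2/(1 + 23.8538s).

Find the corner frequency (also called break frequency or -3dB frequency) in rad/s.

Corner frequency = 1/τ = 1/23.8538 = 0.042 rad/s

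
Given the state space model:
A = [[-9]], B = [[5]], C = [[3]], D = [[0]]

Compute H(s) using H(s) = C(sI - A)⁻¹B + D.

(sI - A)⁻¹ = 1/(s + 9). H(s) = 3 × 5/(s + 9) + 0 = 15/(s + 9).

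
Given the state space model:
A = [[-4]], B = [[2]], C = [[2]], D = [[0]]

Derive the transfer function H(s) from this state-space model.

(sI - A)⁻¹ = 1/(s + 4). H(s) = 2 × 2/(s + 4) + 0 = 4/(s + 4).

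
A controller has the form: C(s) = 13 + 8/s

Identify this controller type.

This is a Proportional-Integral (PI) controller.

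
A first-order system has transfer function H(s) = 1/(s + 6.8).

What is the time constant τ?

For H(s) = 1/(s + 1/τ), the pole is at -1/τ = -6.8, so τ = 1/6.8 = 0.1471 s.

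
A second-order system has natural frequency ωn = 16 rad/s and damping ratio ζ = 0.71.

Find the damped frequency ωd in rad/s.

ωd = ωn√(1 - ζ²) = 16√(1 - 0.71²) = 11.27 rad/s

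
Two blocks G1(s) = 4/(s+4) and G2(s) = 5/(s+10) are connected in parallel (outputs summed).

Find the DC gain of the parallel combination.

Parallel: G_eq = G1 + G2. DC gain = G1(0) + G2(0) = 4/4 + 5/10 = 1 + 0.5 = 1.5.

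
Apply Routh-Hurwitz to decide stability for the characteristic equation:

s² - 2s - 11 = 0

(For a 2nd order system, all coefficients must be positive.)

Coefficients: 1, -2, -11. b=-2, c=-11 not positive, so system is unstable.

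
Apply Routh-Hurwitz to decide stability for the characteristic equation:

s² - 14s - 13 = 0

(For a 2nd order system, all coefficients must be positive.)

Coefficients: 1, -14, -13. b=-14, c=-13 not positive, so system is unstable.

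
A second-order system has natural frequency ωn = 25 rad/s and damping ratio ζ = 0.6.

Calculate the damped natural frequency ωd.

ωd = ωn√(1 - ζ²) = 25√(1 - 0.6²) = 20.0 rad/s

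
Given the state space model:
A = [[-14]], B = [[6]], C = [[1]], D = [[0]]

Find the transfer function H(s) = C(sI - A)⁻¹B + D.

(sI - A)⁻¹ = 1/(s + 14). H(s) = 1 × 6/(s + 14) + 0 = 6/(s + 14).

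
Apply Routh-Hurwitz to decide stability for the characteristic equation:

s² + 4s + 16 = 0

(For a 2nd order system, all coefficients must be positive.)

Coefficients: 1, 4, 16. All positive, so system is stable.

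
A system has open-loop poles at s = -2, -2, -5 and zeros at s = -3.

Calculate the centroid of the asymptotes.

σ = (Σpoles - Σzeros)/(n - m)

σ = (Σpoles - Σzeros)/(n - m) = (-9 - (-3))/(3 - 1) = -6/2 = -3.0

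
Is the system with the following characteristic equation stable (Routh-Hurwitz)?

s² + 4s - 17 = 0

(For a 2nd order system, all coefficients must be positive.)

Coefficients: 1, 4, -17. c=-17 not positive, so system is unstable.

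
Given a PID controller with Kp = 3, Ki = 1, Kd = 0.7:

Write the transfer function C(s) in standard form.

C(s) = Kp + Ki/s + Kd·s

Substituting values: C(s) = 3 + 1/s + 0.7s = (0.7s² + 3s + 1)/s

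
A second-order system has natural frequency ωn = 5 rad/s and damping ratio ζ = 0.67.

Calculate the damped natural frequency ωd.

ωd = ωn√(1 - ζ²) = 5√(1 - 0.67²) = 3.71 rad/s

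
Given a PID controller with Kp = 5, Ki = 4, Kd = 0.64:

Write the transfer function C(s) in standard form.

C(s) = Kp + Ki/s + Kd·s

Substituting values: C(s) = 5 + 4/s + 0.64s = (0.64s² + 5s + 4)/s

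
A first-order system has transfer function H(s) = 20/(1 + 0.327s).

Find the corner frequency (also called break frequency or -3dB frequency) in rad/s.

Corner frequency = 1/τ = 1/0.327 = 3.058 rad/s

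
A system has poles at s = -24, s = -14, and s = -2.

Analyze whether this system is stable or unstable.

All poles are in the left half-plane. System is stable.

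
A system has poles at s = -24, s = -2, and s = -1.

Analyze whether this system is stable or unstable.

All poles are in the left half-plane. System is stable.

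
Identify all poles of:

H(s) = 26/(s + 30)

Pole is where denominator = 0: s + 30 = 0, so s = -30.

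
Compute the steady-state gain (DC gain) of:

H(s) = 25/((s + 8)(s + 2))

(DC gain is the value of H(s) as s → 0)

DC gain = H(0) = 25/(8 × 2) = 25/16 = 1.5625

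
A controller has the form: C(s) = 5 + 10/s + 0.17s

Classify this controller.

This is a Proportional-Integral-Derivative (PID) controller.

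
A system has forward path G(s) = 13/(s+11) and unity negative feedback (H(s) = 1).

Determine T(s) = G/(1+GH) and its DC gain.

T(s) = G/(1+GH) = [13/(s+11)] / [1 + 13/(s+11)] = 13/(s+11+13) = 13/(s+24). DC gain = 13/24 = 0.5417.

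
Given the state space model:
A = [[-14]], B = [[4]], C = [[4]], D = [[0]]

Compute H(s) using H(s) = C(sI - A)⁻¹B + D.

(sI - A)⁻¹ = 1/(s + 14). H(s) = 4 × 4/(s + 14) + 0 = 16/(s + 14).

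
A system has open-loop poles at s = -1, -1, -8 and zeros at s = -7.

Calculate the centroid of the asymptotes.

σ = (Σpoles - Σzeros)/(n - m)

σ = (Σpoles - Σzeros)/(n - m) = (-10 - (-7))/(3 - 1) = -3/2 = -1.5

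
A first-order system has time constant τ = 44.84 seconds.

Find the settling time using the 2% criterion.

For first-order system, 2% settling time ≈ 4τ = 4 × 44.84 = 179.36 s.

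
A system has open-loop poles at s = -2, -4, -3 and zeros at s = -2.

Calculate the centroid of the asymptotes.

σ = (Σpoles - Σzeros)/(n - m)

σ = (Σpoles - Σzeros)/(n - m) = (-9 - (-2))/(3 - 1) = -7/2 = -3.5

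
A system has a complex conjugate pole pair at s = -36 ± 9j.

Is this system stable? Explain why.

Real part of poles is -36 (< 0, left half-plane). Stable.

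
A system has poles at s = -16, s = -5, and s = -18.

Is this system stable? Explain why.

All poles are in the left half-plane. System is stable.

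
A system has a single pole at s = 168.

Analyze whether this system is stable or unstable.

Pole at s = 168 is in the right half-plane. Unstable.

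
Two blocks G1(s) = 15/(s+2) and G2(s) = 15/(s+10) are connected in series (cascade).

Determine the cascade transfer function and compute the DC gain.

Series: multiply transfer functions. G_eq = 15/(s+2) × 15/(s+10) = 225/((s+2)(s+10)). DC gain = 225/(2×10) = 11.25.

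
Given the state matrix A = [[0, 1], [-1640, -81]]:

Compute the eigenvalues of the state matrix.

det(A - λI) = λ² - (-81)λ + 1640 = (λ - (-40))(λ - (-41)). Eigenvalues: -40, -41.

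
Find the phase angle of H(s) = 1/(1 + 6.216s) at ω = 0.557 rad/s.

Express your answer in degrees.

Phase = -arctan(ωτ) = -arctan(0.557 × 6.216) = -73.9°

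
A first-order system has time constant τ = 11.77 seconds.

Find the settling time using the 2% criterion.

For first-order system, 2% settling time ≈ 4τ = 4 × 11.77 = 47.08 s.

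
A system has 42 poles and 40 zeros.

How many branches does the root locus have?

Root locus has n branches where n = number of poles = 42.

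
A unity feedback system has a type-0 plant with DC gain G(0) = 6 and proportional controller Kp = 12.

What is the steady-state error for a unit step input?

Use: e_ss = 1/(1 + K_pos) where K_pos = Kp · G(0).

K_pos = Kp · G(0) = 12 × 6 = 72. e_ss = 1/(1 + 72) = 0.0137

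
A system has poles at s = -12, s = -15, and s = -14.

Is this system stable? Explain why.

All poles are in the left half-plane. System is stable.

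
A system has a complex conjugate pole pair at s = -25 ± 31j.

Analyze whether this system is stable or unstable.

Real part of poles is -25 (< 0, left half-plane). Stable.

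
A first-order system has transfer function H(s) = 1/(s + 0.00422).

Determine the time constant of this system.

For H(s) = 1/(s + 1/τ), the pole is at -1/τ = -0.00422, so τ = 1/0.00422 = 237 s.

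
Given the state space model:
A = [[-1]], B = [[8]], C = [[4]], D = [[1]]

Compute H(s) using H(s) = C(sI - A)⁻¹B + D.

(sI - A)⁻¹ = 1/(s + 1). H(s) = 4×8/(s + 1) + 1 = (s + 33)/(s + 1).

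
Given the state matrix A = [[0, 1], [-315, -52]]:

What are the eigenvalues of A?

det(A - λI) = λ² - (-52)λ + 315 = (λ - (-45))(λ - (-7)). Eigenvalues: -45, -7.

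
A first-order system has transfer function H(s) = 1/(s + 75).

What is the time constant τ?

For H(s) = 1/(s + 1/τ), the pole is at -1/τ = -75, so τ = 1/75 = 0.0133 s.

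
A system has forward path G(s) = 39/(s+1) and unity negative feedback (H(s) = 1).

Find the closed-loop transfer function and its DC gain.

T(s) = G/(1+GH) = [39/(s+1)] / [1 + 39/(s+1)] = 39/(s+1+39) = 39/(s+40). DC gain = 39/40 = 0.975.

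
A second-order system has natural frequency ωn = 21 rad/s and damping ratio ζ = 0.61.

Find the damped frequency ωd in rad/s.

ωd = ωn√(1 - ζ²) = 21√(1 - 0.61²) = 16.64 rad/s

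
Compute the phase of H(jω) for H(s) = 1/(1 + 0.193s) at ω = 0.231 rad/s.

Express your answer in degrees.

Phase = -arctan(ωτ) = -arctan(0.231 × 0.193) = -2.6°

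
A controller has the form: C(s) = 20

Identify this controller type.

This is a Proportional (P) controller.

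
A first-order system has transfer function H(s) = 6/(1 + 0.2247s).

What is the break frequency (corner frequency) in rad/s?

Corner frequency = 1/τ = 1/0.2247 = 4.45 rad/s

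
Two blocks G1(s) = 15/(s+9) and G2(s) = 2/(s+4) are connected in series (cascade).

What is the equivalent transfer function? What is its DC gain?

Series: multiply transfer functions. G_eq = 15/(s+9) × 2/(s+4) = 30/((s+9)(s+4)). DC gain = 30/(9×4) = 0.8333.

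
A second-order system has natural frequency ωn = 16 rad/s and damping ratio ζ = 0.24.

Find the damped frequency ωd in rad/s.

ωd = ωn√(1 - ζ²) = 16√(1 - 0.24²) = 15.53 rad/s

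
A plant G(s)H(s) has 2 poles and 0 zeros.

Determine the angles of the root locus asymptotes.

n - m = 2 - 0 = 2. Angles: θk = (2k + 1)·180°/2 = 90°, 270°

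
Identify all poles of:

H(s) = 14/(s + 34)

Pole is where denominator = 0: s + 34 = 0, so s = -34.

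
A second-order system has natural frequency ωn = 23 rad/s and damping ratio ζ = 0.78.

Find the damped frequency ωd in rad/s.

ωd = ωn√(1 - ζ²) = 23√(1 - 0.78²) = 14.39 rad/s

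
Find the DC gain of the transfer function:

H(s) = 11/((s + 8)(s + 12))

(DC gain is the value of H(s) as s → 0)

DC gain = H(0) = 11/(8 × 12) = 11/96 = 0.1146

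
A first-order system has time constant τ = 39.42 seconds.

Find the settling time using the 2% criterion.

For first-order system, 2% settling time ≈ 4τ = 4 × 39.42 = 157.68 s.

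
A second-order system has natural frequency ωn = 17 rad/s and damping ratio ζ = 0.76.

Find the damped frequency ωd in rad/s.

ωd = ωn√(1 - ζ²) = 17√(1 - 0.76²) = 11.05 rad/s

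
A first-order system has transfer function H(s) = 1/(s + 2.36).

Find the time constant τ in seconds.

For H(s) = 1/(s + 1/τ), the pole is at -1/τ = -2.36, so τ = 1/2.36 = 0.4237 s.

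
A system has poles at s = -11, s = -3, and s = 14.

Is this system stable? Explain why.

Pole(s) at s = 14 are not in the left half-plane. System is unstable.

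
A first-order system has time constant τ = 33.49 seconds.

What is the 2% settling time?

For first-order system, 2% settling time ≈ 4τ = 4 × 33.49 = 133.96 s.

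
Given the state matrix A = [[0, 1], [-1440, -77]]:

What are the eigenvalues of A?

det(A - λI) = λ² - (-77)λ + 1440 = (λ - (-45))(λ - (-32)). Eigenvalues: -45, -32.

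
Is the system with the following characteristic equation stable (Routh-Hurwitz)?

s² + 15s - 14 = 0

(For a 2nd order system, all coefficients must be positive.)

Coefficients: 1, 15, -14. c=-14 not positive, so system is unstable.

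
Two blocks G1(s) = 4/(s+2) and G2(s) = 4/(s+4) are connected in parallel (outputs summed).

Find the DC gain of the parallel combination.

Parallel: G_eq = G1 + G2. DC gain = G1(0) + G2(0) = 4/2 + 4/4 = 2 + 1 = 3.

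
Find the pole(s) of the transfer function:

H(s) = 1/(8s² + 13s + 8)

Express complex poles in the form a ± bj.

Discriminant = 13² - 4×8×8 = 169 - 256 = -87 < 0, so the poles are a complex conjugate pair s = (-13 ± j√87)/(2×8). Real part = -13/(2×8) = -13/16 = -0.8125; imaginary part = ±√87/(2×8) ≈ 0.5830. Poles: s = -0.8125 ± 0.5830j.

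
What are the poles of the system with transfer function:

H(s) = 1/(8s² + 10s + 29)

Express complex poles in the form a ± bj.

Discriminant = 10² - 4×8×29 = 100 - 928 = -828 < 0, so the poles are a complex conjugate pair s = (-10 ± j√828)/(2×8). Real part = -10/(2×8) = -10/16 = -0.625; imaginary part = ±√828/(2×8) ≈ 1.7984. Poles: s = -0.625 ± 1.7984j.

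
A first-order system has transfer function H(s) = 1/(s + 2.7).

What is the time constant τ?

For H(s) = 1/(s + 1/τ), the pole is at -1/τ = -2.7, so τ = 1/2.7 = 0.3704 s.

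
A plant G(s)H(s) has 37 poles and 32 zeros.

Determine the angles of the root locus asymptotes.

n - m = 37 - 32 = 5. Angles: θk = (2k + 1)·180°/5 = 36°, 108°, 180°, 252°, 324°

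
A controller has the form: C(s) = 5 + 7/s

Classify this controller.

This is a Proportional-Integral (PI) controller.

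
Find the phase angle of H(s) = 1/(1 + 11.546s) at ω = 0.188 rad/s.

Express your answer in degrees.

Phase = -arctan(ωτ) = -arctan(0.188 × 11.546) = -65.3°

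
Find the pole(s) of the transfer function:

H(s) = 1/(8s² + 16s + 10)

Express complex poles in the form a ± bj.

Discriminant = 16² - 4×8×10 = 256 - 320 = -64 < 0, so the poles are a complex conjugate pair s = (-16 ± j√64)/(2×8). Real part = -16/(2×8) = -16/16 = -1; imaginary part = ±√64/(2×8) = 8/16 = 0.5. Poles: s = -1 ± 0.5j.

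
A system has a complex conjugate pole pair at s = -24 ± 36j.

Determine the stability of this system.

Real part of poles is -24 (< 0, left half-plane). Stable.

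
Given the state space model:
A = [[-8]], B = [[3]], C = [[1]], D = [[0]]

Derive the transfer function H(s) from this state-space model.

(sI - A)⁻¹ = 1/(s + 8). H(s) = 1 × 3/(s + 8) + 0 = 3/(s + 8).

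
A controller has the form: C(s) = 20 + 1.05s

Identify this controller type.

This is a Proportional-Derivative (PD) controller.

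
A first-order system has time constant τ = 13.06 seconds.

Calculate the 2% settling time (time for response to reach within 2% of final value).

For first-order system, 2% settling time ≈ 4τ = 4 × 13.06 = 52.24 s.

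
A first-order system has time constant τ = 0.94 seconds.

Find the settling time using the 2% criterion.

For first-order system, 2% settling time ≈ 4τ = 4 × 0.94 = 3.76 s.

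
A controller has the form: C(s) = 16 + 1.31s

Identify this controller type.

This is a Proportional-Derivative (PD) controller.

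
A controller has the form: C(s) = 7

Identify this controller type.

This is a Proportional (P) controller.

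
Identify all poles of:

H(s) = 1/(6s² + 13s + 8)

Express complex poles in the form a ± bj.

Discriminant = 13² - 4×6×8 = 169 - 192 = -23 < 0, so the poles are a complex conjugate pair s = (-13 ± j√23)/(2×6). Real part = -13/(2×6) = -13/12 ≈ -1.0833; imaginary part = ±√23/(2×6) ≈ 0.3997. Poles: s = -1.0833 ± 0.3997j.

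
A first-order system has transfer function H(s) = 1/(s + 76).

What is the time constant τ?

For H(s) = 1/(s + 1/τ), the pole is at -1/τ = -76, so τ = 1/76 = 0.0132 s.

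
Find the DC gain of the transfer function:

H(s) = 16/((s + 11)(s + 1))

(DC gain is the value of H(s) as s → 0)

DC gain = H(0) = 16/(11 × 1) = 16/11 = 1.4545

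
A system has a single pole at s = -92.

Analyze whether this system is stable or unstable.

Pole at s = -92 is in the left half-plane. Stable.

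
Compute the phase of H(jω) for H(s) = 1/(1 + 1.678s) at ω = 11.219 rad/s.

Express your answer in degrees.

Phase = -arctan(ωτ) = -arctan(11.219 × 1.678) = -87.0°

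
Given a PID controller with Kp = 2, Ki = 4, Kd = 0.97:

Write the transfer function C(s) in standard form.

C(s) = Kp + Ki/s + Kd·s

Substituting values: C(s) = 2 + 4/s + 0.97s = (0.97s² + 2s + 4)/s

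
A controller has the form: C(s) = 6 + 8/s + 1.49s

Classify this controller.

This is a Proportional-Integral-Derivative (PID) controller.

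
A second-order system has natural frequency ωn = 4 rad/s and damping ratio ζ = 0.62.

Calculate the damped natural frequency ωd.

ωd = ωn√(1 - ζ²) = 4√(1 - 0.62²) = 3.14 rad/s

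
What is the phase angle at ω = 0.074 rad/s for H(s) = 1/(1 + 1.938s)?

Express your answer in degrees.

Phase = -arctan(ωτ) = -arctan(0.074 × 1.938) = -8.2°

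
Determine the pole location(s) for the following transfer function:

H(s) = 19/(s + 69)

Pole is where denominator = 0: s + 69 = 0, so s = -69.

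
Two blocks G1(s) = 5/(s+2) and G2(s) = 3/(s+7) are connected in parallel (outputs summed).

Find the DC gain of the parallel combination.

Parallel: G_eq = G1 + G2. DC gain = G1(0) + G2(0) = 5/2 + 3/7 = 2.5 + 0.4286 = 2.9286.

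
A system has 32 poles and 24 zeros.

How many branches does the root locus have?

Root locus has n branches where n = number of poles = 32.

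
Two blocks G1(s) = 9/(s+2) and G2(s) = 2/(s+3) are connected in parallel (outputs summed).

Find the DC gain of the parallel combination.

Parallel: G_eq = G1 + G2. DC gain = G1(0) + G2(0) = 9/2 + 2/3 = 4.5 + 0.6667 = 5.1667.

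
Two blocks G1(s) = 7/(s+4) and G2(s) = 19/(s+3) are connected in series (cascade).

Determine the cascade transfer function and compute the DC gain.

Series: multiply transfer functions. G_eq = 7/(s+4) × 19/(s+3) = 133/((s+4)(s+3)). DC gain = 133/(4×3) = 11.0833.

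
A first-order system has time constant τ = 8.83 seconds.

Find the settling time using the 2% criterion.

For first-order system, 2% settling time ≈ 4τ = 4 × 8.83 = 35.32 s.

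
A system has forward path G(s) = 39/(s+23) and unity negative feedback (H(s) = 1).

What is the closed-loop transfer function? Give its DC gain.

T(s) = G/(1+GH) = [39/(s+23)] / [1 + 39/(s+23)] = 39/(s+23+39) = 39/(s+62). DC gain = 39/62 = 0.6290.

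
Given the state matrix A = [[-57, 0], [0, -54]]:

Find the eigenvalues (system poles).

For diagonal matrix, eigenvalues are diagonal entries: λ₁ = -57, λ₂ = -54.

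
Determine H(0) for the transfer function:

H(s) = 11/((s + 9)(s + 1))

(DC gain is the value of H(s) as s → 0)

DC gain = H(0) = 11/(9 × 1) = 11/9 = 1.2222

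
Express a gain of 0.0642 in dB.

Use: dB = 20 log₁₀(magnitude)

dB = 20 log₁₀(0.0642) = -23.8 dB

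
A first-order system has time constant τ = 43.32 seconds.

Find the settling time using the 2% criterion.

For first-order system, 2% settling time ≈ 4τ = 4 × 43.32 = 173.28 s.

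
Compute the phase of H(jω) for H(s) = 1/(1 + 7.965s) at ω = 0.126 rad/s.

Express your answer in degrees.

Phase = -arctan(ωτ) = -arctan(0.126 × 7.965) = -45.1°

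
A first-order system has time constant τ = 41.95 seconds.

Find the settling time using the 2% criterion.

For first-order system, 2% settling time ≈ 4τ = 4 × 41.95 = 167.8 s.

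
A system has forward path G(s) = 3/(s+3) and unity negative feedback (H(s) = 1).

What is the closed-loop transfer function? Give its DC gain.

T(s) = G/(1+GH) = [3/(s+3)] / [1 + 3/(s+3)] = 3/(s+3+3) = 3/(s+6). DC gain = 3/6 = 0.5.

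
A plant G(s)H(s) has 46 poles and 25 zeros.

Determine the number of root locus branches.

Root locus has n branches where n = number of poles = 46.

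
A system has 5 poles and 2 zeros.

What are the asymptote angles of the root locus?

n - m = 5 - 2 = 3. Angles: θk = (2k + 1)·180°/3 = 60°, 180°, 300°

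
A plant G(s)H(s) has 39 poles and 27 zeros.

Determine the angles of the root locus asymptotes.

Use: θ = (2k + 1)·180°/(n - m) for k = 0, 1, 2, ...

n - m = 39 - 27 = 12. Angles: θk = (2k + 1)·180°/12 = 15°, 45°, 75°, 105°, 135°, 165°, 195°, 225°, 255°, 285°, 315°, 345°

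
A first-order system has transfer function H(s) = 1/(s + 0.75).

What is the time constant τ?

For H(s) = 1/(s + 1/τ), the pole is at -1/τ = -0.75, so τ = 1/0.75 = 1.3333 s.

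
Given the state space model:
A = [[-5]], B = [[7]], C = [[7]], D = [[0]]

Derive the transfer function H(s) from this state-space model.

(sI - A)⁻¹ = 1/(s + 5). H(s) = 7 × 7/(s + 5) + 0 = 49/(s + 5).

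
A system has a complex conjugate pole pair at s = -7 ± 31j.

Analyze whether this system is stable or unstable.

Real part of poles is -7 (< 0, left half-plane). Stable.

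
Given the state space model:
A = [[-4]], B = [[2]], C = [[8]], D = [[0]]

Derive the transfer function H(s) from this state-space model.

(sI - A)⁻¹ = 1/(s + 4). H(s) = 8 × 2/(s + 4) + 0 = 16/(s + 4).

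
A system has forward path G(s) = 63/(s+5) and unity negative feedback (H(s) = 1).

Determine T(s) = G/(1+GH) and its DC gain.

T(s) = G/(1+GH) = [63/(s+5)] / [1 + 63/(s+5)] = 63/(s+5+63) = 63/(s+68). DC gain = 63/68 = 0.9265.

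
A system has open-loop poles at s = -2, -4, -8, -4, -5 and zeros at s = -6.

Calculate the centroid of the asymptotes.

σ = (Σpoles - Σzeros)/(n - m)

σ = (Σpoles - Σzeros)/(n - m) = (-23 - (-6))/(5 - 1) = -17/4 = -4.25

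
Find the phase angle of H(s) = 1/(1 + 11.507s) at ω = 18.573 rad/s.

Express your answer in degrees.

Phase = -arctan(ωτ) = -arctan(18.573 × 11.507) = -89.7°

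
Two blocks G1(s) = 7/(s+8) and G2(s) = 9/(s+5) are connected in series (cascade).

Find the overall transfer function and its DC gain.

Series: multiply transfer functions. G_eq = 7/(s+8) × 9/(s+5) = 63/((s+8)(s+5)). DC gain = 63/(8×5) = 1.575.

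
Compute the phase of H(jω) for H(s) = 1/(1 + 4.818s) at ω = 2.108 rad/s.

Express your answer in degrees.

Phase = -arctan(ωτ) = -arctan(2.108 × 4.818) = -84.4°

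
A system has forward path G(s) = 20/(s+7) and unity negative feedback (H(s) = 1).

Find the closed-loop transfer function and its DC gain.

T(s) = G/(1+GH) = [20/(s+7)] / [1 + 20/(s+7)] = 20/(s+7+20) = 20/(s+27). DC gain = 20/27 = 0.7407.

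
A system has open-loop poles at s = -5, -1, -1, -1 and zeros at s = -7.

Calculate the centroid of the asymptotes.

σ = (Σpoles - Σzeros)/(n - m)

σ = (Σpoles - Σzeros)/(n - m) = (-8 - (-7))/(4 - 1) = -1/3 = -0.33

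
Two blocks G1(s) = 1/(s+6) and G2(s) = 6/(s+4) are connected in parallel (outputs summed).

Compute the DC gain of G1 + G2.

Parallel: G_eq = G1 + G2. DC gain = G1(0) + G2(0) = 1/6 + 6/4 = 0.1667 + 1.5 = 1.6667.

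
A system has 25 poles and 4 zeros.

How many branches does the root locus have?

Root locus has n branches where n = number of poles = 25.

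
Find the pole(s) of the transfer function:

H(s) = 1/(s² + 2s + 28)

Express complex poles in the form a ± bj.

Discriminant = 2² - 4×1×28 = 4 - 112 = -108 < 0, so the poles are a complex conjugate pair s = (-2 ± j√108)/(2×1). Real part = -2/(2×1) = -2/2 = -1; imaginary part = ±√108/(2×1) ≈ 5.1962. Poles: s = -1 ± 5.1962j.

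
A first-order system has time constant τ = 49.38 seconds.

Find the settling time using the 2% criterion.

For first-order system, 2% settling time ≈ 4τ = 4 × 49.38 = 197.52 s.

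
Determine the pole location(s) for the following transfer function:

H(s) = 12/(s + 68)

Pole is where denominator = 0: s + 68 = 0, so s = -68.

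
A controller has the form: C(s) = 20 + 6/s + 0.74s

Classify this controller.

This is a Proportional-Integral-Derivative (PID) controller.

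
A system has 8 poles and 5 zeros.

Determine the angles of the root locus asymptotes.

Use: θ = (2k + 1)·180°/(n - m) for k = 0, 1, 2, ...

n - m = 8 - 5 = 3. Angles: θk = (2k + 1)·180°/3 = 60°, 180°, 300°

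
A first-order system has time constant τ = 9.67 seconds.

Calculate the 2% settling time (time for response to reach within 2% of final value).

For first-order system, 2% settling time ≈ 4τ = 4 × 9.67 = 38.68 s.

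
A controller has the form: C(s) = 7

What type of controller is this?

This is a Proportional (P) controller.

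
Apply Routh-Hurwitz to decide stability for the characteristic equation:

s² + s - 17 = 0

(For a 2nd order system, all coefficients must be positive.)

Coefficients: 1, 1, -17. c=-17 not positive, so system is unstable.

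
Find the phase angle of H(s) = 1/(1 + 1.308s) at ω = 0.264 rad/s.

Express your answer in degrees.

Phase = -arctan(ωτ) = -arctan(0.264 × 1.308) = -19.1°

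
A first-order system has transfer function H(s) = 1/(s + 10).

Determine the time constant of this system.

For H(s) = 1/(s + 1/τ), the pole is at -1/τ = -10, so τ = 1/10 = 0.1 s.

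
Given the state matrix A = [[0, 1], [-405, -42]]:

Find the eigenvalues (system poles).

det(A - λI) = λ² - (-42)λ + 405 = (λ - (-27))(λ - (-15)). Eigenvalues: -27, -15.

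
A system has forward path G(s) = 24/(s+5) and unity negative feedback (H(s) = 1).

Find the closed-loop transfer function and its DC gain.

T(s) = G/(1+GH) = [24/(s+5)] / [1 + 24/(s+5)] = 24/(s+5+24) = 24/(s+29). DC gain = 24/29 = 0.8276.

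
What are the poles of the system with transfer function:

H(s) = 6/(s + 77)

Pole is where denominator = 0: s + 77 = 0, so s = -77.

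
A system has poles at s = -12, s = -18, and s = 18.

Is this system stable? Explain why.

Pole(s) at s = 18 are not in the left half-plane. System is unstable.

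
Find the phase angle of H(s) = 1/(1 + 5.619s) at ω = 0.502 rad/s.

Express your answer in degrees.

Phase = -arctan(ωτ) = -arctan(0.502 × 5.619) = -70.5°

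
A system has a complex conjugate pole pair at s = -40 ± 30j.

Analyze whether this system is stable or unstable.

Real part of poles is -40 (< 0, left half-plane). Stable.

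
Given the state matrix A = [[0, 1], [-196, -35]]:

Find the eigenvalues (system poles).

det(A - λI) = λ² - (-35)λ + 196 = (λ - (-7))(λ - (-28)). Eigenvalues: -7, -28.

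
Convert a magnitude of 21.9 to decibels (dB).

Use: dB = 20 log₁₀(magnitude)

dB = 20 log₁₀(21.9) = 26.8 dB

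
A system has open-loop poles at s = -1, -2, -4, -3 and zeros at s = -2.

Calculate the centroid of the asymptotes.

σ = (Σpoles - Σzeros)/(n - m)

σ = (Σpoles - Σzeros)/(n - m) = (-10 - (-2))/(4 - 1) = -8/3 = -2.67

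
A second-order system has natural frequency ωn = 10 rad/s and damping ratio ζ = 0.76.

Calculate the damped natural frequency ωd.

ωd = ωn√(1 - ζ²) = 10√(1 - 0.76²) = 6.5 rad/s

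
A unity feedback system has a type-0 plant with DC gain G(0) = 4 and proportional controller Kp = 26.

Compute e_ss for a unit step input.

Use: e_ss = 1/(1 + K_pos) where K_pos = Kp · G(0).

K_pos = Kp · G(0) = 26 × 4 = 104. e_ss = 1/(1 + 104) = 0.0095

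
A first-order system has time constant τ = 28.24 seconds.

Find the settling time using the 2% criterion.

For first-order system, 2% settling time ≈ 4τ = 4 × 28.24 = 112.96 s.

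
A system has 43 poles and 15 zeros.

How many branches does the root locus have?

Root locus has n branches where n = number of poles = 43.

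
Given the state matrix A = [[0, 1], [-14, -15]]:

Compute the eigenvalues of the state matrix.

det(A - λI) = λ² - (-15)λ + 14 = (λ - (-1))(λ - (-14)). Eigenvalues: -1, -14.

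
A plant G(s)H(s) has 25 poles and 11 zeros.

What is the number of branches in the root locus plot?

Root locus has n branches where n = number of poles = 25.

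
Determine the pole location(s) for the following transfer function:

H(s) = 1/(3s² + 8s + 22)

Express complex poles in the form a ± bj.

Discriminant = 8² - 4×3×22 = 64 - 264 = -200 < 0, so the poles are a complex conjugate pair s = (-8 ± j√200)/(2×3). Real part = -8/(2×3) = -8/6 ≈ -1.3333; imaginary part = ±√200/(2×3) ≈ 2.3570. Poles: s = -1.3333 ± 2.3570j.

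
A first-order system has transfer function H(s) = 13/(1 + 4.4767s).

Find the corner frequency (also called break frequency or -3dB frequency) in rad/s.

Corner frequency = 1/τ = 1/4.4767 = 0.223 rad/s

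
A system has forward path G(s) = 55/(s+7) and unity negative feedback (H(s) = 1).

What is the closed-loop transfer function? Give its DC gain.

T(s) = G/(1+GH) = [55/(s+7)] / [1 + 55/(s+7)] = 55/(s+7+55) = 55/(s+62). DC gain = 55/62 = 0.8871.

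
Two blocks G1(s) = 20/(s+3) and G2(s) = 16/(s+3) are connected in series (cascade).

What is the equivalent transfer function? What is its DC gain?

Series: multiply transfer functions. G_eq = 20/(s+3) × 16/(s+3) = 320/((s+3)(s+3)). DC gain = 320/(3×3) = 35.5556.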